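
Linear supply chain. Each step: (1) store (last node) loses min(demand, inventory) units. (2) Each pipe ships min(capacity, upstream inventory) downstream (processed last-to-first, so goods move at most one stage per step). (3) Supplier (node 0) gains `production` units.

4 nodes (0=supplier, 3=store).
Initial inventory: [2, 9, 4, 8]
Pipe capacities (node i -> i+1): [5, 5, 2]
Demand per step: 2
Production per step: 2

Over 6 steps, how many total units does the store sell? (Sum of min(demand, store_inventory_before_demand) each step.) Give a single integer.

Answer: 12

Derivation:
Step 1: sold=2 (running total=2) -> [2 6 7 8]
Step 2: sold=2 (running total=4) -> [2 3 10 8]
Step 3: sold=2 (running total=6) -> [2 2 11 8]
Step 4: sold=2 (running total=8) -> [2 2 11 8]
Step 5: sold=2 (running total=10) -> [2 2 11 8]
Step 6: sold=2 (running total=12) -> [2 2 11 8]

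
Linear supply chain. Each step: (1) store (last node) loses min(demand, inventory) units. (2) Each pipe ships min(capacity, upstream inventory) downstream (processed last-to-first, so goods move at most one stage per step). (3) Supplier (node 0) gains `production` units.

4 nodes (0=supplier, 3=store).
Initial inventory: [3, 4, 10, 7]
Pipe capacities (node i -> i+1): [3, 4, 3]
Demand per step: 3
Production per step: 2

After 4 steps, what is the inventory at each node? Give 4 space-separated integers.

Step 1: demand=3,sold=3 ship[2->3]=3 ship[1->2]=4 ship[0->1]=3 prod=2 -> inv=[2 3 11 7]
Step 2: demand=3,sold=3 ship[2->3]=3 ship[1->2]=3 ship[0->1]=2 prod=2 -> inv=[2 2 11 7]
Step 3: demand=3,sold=3 ship[2->3]=3 ship[1->2]=2 ship[0->1]=2 prod=2 -> inv=[2 2 10 7]
Step 4: demand=3,sold=3 ship[2->3]=3 ship[1->2]=2 ship[0->1]=2 prod=2 -> inv=[2 2 9 7]

2 2 9 7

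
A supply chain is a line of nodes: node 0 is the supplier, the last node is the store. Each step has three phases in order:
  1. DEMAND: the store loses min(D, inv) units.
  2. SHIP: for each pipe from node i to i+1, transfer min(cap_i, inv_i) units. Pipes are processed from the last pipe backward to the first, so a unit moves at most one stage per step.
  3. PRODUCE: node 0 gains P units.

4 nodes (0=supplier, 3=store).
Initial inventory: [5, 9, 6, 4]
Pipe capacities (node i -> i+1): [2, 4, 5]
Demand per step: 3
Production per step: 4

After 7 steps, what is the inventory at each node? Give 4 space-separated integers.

Step 1: demand=3,sold=3 ship[2->3]=5 ship[1->2]=4 ship[0->1]=2 prod=4 -> inv=[7 7 5 6]
Step 2: demand=3,sold=3 ship[2->3]=5 ship[1->2]=4 ship[0->1]=2 prod=4 -> inv=[9 5 4 8]
Step 3: demand=3,sold=3 ship[2->3]=4 ship[1->2]=4 ship[0->1]=2 prod=4 -> inv=[11 3 4 9]
Step 4: demand=3,sold=3 ship[2->3]=4 ship[1->2]=3 ship[0->1]=2 prod=4 -> inv=[13 2 3 10]
Step 5: demand=3,sold=3 ship[2->3]=3 ship[1->2]=2 ship[0->1]=2 prod=4 -> inv=[15 2 2 10]
Step 6: demand=3,sold=3 ship[2->3]=2 ship[1->2]=2 ship[0->1]=2 prod=4 -> inv=[17 2 2 9]
Step 7: demand=3,sold=3 ship[2->3]=2 ship[1->2]=2 ship[0->1]=2 prod=4 -> inv=[19 2 2 8]

19 2 2 8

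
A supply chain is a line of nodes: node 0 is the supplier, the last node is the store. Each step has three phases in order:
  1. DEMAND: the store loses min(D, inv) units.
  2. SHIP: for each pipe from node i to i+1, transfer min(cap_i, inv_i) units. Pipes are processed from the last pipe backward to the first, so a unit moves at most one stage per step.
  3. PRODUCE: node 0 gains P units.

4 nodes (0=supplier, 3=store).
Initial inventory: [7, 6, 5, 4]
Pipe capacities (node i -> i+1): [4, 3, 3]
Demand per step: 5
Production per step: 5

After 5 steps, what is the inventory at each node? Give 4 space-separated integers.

Step 1: demand=5,sold=4 ship[2->3]=3 ship[1->2]=3 ship[0->1]=4 prod=5 -> inv=[8 7 5 3]
Step 2: demand=5,sold=3 ship[2->3]=3 ship[1->2]=3 ship[0->1]=4 prod=5 -> inv=[9 8 5 3]
Step 3: demand=5,sold=3 ship[2->3]=3 ship[1->2]=3 ship[0->1]=4 prod=5 -> inv=[10 9 5 3]
Step 4: demand=5,sold=3 ship[2->3]=3 ship[1->2]=3 ship[0->1]=4 prod=5 -> inv=[11 10 5 3]
Step 5: demand=5,sold=3 ship[2->3]=3 ship[1->2]=3 ship[0->1]=4 prod=5 -> inv=[12 11 5 3]

12 11 5 3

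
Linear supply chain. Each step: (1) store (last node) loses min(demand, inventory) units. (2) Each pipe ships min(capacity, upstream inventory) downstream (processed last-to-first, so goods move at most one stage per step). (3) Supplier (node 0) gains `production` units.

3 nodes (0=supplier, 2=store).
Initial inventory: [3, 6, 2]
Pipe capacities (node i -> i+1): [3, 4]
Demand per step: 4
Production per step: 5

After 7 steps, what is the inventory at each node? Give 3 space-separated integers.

Step 1: demand=4,sold=2 ship[1->2]=4 ship[0->1]=3 prod=5 -> inv=[5 5 4]
Step 2: demand=4,sold=4 ship[1->2]=4 ship[0->1]=3 prod=5 -> inv=[7 4 4]
Step 3: demand=4,sold=4 ship[1->2]=4 ship[0->1]=3 prod=5 -> inv=[9 3 4]
Step 4: demand=4,sold=4 ship[1->2]=3 ship[0->1]=3 prod=5 -> inv=[11 3 3]
Step 5: demand=4,sold=3 ship[1->2]=3 ship[0->1]=3 prod=5 -> inv=[13 3 3]
Step 6: demand=4,sold=3 ship[1->2]=3 ship[0->1]=3 prod=5 -> inv=[15 3 3]
Step 7: demand=4,sold=3 ship[1->2]=3 ship[0->1]=3 prod=5 -> inv=[17 3 3]

17 3 3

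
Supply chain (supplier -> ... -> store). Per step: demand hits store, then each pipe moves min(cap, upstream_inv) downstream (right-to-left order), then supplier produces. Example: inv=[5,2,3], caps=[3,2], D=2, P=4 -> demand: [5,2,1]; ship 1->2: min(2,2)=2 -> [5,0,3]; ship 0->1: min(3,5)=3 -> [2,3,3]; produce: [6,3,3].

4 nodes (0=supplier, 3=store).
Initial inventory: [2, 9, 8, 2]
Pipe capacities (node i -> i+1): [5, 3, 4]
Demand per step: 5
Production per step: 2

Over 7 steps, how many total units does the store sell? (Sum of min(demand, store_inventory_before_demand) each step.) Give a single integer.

Answer: 25

Derivation:
Step 1: sold=2 (running total=2) -> [2 8 7 4]
Step 2: sold=4 (running total=6) -> [2 7 6 4]
Step 3: sold=4 (running total=10) -> [2 6 5 4]
Step 4: sold=4 (running total=14) -> [2 5 4 4]
Step 5: sold=4 (running total=18) -> [2 4 3 4]
Step 6: sold=4 (running total=22) -> [2 3 3 3]
Step 7: sold=3 (running total=25) -> [2 2 3 3]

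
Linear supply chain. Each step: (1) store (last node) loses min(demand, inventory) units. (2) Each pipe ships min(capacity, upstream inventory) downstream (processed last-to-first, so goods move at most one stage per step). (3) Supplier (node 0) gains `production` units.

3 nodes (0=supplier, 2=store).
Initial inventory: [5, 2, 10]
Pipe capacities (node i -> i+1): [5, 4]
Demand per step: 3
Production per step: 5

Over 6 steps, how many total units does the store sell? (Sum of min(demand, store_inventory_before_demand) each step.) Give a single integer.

Answer: 18

Derivation:
Step 1: sold=3 (running total=3) -> [5 5 9]
Step 2: sold=3 (running total=6) -> [5 6 10]
Step 3: sold=3 (running total=9) -> [5 7 11]
Step 4: sold=3 (running total=12) -> [5 8 12]
Step 5: sold=3 (running total=15) -> [5 9 13]
Step 6: sold=3 (running total=18) -> [5 10 14]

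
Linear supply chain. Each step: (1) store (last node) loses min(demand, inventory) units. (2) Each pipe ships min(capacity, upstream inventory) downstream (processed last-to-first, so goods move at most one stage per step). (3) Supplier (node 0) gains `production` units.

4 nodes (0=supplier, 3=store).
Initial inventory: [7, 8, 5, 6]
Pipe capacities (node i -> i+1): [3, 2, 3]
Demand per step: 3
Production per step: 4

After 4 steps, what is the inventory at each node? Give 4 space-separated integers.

Step 1: demand=3,sold=3 ship[2->3]=3 ship[1->2]=2 ship[0->1]=3 prod=4 -> inv=[8 9 4 6]
Step 2: demand=3,sold=3 ship[2->3]=3 ship[1->2]=2 ship[0->1]=3 prod=4 -> inv=[9 10 3 6]
Step 3: demand=3,sold=3 ship[2->3]=3 ship[1->2]=2 ship[0->1]=3 prod=4 -> inv=[10 11 2 6]
Step 4: demand=3,sold=3 ship[2->3]=2 ship[1->2]=2 ship[0->1]=3 prod=4 -> inv=[11 12 2 5]

11 12 2 5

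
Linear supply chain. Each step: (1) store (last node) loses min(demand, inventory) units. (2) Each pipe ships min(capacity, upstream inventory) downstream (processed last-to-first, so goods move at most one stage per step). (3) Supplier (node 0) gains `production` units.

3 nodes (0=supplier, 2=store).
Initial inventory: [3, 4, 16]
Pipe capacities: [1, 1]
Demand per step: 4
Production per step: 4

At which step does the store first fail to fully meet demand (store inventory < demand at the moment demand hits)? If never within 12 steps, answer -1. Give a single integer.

Step 1: demand=4,sold=4 ship[1->2]=1 ship[0->1]=1 prod=4 -> [6 4 13]
Step 2: demand=4,sold=4 ship[1->2]=1 ship[0->1]=1 prod=4 -> [9 4 10]
Step 3: demand=4,sold=4 ship[1->2]=1 ship[0->1]=1 prod=4 -> [12 4 7]
Step 4: demand=4,sold=4 ship[1->2]=1 ship[0->1]=1 prod=4 -> [15 4 4]
Step 5: demand=4,sold=4 ship[1->2]=1 ship[0->1]=1 prod=4 -> [18 4 1]
Step 6: demand=4,sold=1 ship[1->2]=1 ship[0->1]=1 prod=4 -> [21 4 1]
Step 7: demand=4,sold=1 ship[1->2]=1 ship[0->1]=1 prod=4 -> [24 4 1]
Step 8: demand=4,sold=1 ship[1->2]=1 ship[0->1]=1 prod=4 -> [27 4 1]
Step 9: demand=4,sold=1 ship[1->2]=1 ship[0->1]=1 prod=4 -> [30 4 1]
Step 10: demand=4,sold=1 ship[1->2]=1 ship[0->1]=1 prod=4 -> [33 4 1]
Step 11: demand=4,sold=1 ship[1->2]=1 ship[0->1]=1 prod=4 -> [36 4 1]
Step 12: demand=4,sold=1 ship[1->2]=1 ship[0->1]=1 prod=4 -> [39 4 1]
First stockout at step 6

6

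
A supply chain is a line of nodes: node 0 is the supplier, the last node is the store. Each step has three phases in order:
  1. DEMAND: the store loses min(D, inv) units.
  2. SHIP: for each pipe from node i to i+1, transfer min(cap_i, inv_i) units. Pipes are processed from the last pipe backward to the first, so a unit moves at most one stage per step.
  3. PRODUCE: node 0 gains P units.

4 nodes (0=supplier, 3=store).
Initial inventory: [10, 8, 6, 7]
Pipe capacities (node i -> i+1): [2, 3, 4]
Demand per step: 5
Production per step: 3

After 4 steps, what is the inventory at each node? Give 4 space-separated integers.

Step 1: demand=5,sold=5 ship[2->3]=4 ship[1->2]=3 ship[0->1]=2 prod=3 -> inv=[11 7 5 6]
Step 2: demand=5,sold=5 ship[2->3]=4 ship[1->2]=3 ship[0->1]=2 prod=3 -> inv=[12 6 4 5]
Step 3: demand=5,sold=5 ship[2->3]=4 ship[1->2]=3 ship[0->1]=2 prod=3 -> inv=[13 5 3 4]
Step 4: demand=5,sold=4 ship[2->3]=3 ship[1->2]=3 ship[0->1]=2 prod=3 -> inv=[14 4 3 3]

14 4 3 3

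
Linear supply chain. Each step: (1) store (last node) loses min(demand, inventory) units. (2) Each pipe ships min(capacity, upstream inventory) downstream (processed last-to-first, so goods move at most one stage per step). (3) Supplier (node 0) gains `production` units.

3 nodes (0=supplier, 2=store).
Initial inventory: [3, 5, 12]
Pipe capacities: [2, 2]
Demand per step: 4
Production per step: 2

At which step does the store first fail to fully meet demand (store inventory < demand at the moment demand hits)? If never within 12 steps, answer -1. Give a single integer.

Step 1: demand=4,sold=4 ship[1->2]=2 ship[0->1]=2 prod=2 -> [3 5 10]
Step 2: demand=4,sold=4 ship[1->2]=2 ship[0->1]=2 prod=2 -> [3 5 8]
Step 3: demand=4,sold=4 ship[1->2]=2 ship[0->1]=2 prod=2 -> [3 5 6]
Step 4: demand=4,sold=4 ship[1->2]=2 ship[0->1]=2 prod=2 -> [3 5 4]
Step 5: demand=4,sold=4 ship[1->2]=2 ship[0->1]=2 prod=2 -> [3 5 2]
Step 6: demand=4,sold=2 ship[1->2]=2 ship[0->1]=2 prod=2 -> [3 5 2]
Step 7: demand=4,sold=2 ship[1->2]=2 ship[0->1]=2 prod=2 -> [3 5 2]
Step 8: demand=4,sold=2 ship[1->2]=2 ship[0->1]=2 prod=2 -> [3 5 2]
Step 9: demand=4,sold=2 ship[1->2]=2 ship[0->1]=2 prod=2 -> [3 5 2]
Step 10: demand=4,sold=2 ship[1->2]=2 ship[0->1]=2 prod=2 -> [3 5 2]
Step 11: demand=4,sold=2 ship[1->2]=2 ship[0->1]=2 prod=2 -> [3 5 2]
Step 12: demand=4,sold=2 ship[1->2]=2 ship[0->1]=2 prod=2 -> [3 5 2]
First stockout at step 6

6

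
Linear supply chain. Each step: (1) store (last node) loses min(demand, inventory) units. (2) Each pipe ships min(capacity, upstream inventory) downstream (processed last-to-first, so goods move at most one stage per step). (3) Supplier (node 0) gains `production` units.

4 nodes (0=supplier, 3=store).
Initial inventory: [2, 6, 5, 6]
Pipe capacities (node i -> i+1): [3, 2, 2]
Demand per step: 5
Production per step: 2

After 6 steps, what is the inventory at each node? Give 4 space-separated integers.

Step 1: demand=5,sold=5 ship[2->3]=2 ship[1->2]=2 ship[0->1]=2 prod=2 -> inv=[2 6 5 3]
Step 2: demand=5,sold=3 ship[2->3]=2 ship[1->2]=2 ship[0->1]=2 prod=2 -> inv=[2 6 5 2]
Step 3: demand=5,sold=2 ship[2->3]=2 ship[1->2]=2 ship[0->1]=2 prod=2 -> inv=[2 6 5 2]
Step 4: demand=5,sold=2 ship[2->3]=2 ship[1->2]=2 ship[0->1]=2 prod=2 -> inv=[2 6 5 2]
Step 5: demand=5,sold=2 ship[2->3]=2 ship[1->2]=2 ship[0->1]=2 prod=2 -> inv=[2 6 5 2]
Step 6: demand=5,sold=2 ship[2->3]=2 ship[1->2]=2 ship[0->1]=2 prod=2 -> inv=[2 6 5 2]

2 6 5 2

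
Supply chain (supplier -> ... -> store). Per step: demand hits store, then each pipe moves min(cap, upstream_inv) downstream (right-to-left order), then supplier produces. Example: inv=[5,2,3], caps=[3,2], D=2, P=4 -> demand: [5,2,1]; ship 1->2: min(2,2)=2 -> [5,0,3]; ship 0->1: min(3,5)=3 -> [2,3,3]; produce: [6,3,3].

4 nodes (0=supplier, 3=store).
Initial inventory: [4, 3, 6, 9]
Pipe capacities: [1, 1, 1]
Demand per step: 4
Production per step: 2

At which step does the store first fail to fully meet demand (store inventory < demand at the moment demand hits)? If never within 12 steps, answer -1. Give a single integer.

Step 1: demand=4,sold=4 ship[2->3]=1 ship[1->2]=1 ship[0->1]=1 prod=2 -> [5 3 6 6]
Step 2: demand=4,sold=4 ship[2->3]=1 ship[1->2]=1 ship[0->1]=1 prod=2 -> [6 3 6 3]
Step 3: demand=4,sold=3 ship[2->3]=1 ship[1->2]=1 ship[0->1]=1 prod=2 -> [7 3 6 1]
Step 4: demand=4,sold=1 ship[2->3]=1 ship[1->2]=1 ship[0->1]=1 prod=2 -> [8 3 6 1]
Step 5: demand=4,sold=1 ship[2->3]=1 ship[1->2]=1 ship[0->1]=1 prod=2 -> [9 3 6 1]
Step 6: demand=4,sold=1 ship[2->3]=1 ship[1->2]=1 ship[0->1]=1 prod=2 -> [10 3 6 1]
Step 7: demand=4,sold=1 ship[2->3]=1 ship[1->2]=1 ship[0->1]=1 prod=2 -> [11 3 6 1]
Step 8: demand=4,sold=1 ship[2->3]=1 ship[1->2]=1 ship[0->1]=1 prod=2 -> [12 3 6 1]
Step 9: demand=4,sold=1 ship[2->3]=1 ship[1->2]=1 ship[0->1]=1 prod=2 -> [13 3 6 1]
Step 10: demand=4,sold=1 ship[2->3]=1 ship[1->2]=1 ship[0->1]=1 prod=2 -> [14 3 6 1]
Step 11: demand=4,sold=1 ship[2->3]=1 ship[1->2]=1 ship[0->1]=1 prod=2 -> [15 3 6 1]
Step 12: demand=4,sold=1 ship[2->3]=1 ship[1->2]=1 ship[0->1]=1 prod=2 -> [16 3 6 1]
First stockout at step 3

3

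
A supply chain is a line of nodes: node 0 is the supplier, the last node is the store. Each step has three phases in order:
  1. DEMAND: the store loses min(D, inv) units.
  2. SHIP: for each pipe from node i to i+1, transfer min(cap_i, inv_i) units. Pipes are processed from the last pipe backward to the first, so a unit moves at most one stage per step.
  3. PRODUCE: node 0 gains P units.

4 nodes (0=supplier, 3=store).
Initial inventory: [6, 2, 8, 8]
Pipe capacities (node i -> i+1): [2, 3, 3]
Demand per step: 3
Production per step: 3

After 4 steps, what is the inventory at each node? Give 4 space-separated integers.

Step 1: demand=3,sold=3 ship[2->3]=3 ship[1->2]=2 ship[0->1]=2 prod=3 -> inv=[7 2 7 8]
Step 2: demand=3,sold=3 ship[2->3]=3 ship[1->2]=2 ship[0->1]=2 prod=3 -> inv=[8 2 6 8]
Step 3: demand=3,sold=3 ship[2->3]=3 ship[1->2]=2 ship[0->1]=2 prod=3 -> inv=[9 2 5 8]
Step 4: demand=3,sold=3 ship[2->3]=3 ship[1->2]=2 ship[0->1]=2 prod=3 -> inv=[10 2 4 8]

10 2 4 8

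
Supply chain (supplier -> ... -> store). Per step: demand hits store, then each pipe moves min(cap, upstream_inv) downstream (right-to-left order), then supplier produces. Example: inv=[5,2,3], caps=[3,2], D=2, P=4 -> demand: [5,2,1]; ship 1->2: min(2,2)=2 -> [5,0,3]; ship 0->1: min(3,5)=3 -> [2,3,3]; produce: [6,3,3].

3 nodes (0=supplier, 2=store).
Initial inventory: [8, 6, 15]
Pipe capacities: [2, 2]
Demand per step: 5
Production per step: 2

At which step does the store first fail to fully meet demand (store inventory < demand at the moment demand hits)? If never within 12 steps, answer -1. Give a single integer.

Step 1: demand=5,sold=5 ship[1->2]=2 ship[0->1]=2 prod=2 -> [8 6 12]
Step 2: demand=5,sold=5 ship[1->2]=2 ship[0->1]=2 prod=2 -> [8 6 9]
Step 3: demand=5,sold=5 ship[1->2]=2 ship[0->1]=2 prod=2 -> [8 6 6]
Step 4: demand=5,sold=5 ship[1->2]=2 ship[0->1]=2 prod=2 -> [8 6 3]
Step 5: demand=5,sold=3 ship[1->2]=2 ship[0->1]=2 prod=2 -> [8 6 2]
Step 6: demand=5,sold=2 ship[1->2]=2 ship[0->1]=2 prod=2 -> [8 6 2]
Step 7: demand=5,sold=2 ship[1->2]=2 ship[0->1]=2 prod=2 -> [8 6 2]
Step 8: demand=5,sold=2 ship[1->2]=2 ship[0->1]=2 prod=2 -> [8 6 2]
Step 9: demand=5,sold=2 ship[1->2]=2 ship[0->1]=2 prod=2 -> [8 6 2]
Step 10: demand=5,sold=2 ship[1->2]=2 ship[0->1]=2 prod=2 -> [8 6 2]
Step 11: demand=5,sold=2 ship[1->2]=2 ship[0->1]=2 prod=2 -> [8 6 2]
Step 12: demand=5,sold=2 ship[1->2]=2 ship[0->1]=2 prod=2 -> [8 6 2]
First stockout at step 5

5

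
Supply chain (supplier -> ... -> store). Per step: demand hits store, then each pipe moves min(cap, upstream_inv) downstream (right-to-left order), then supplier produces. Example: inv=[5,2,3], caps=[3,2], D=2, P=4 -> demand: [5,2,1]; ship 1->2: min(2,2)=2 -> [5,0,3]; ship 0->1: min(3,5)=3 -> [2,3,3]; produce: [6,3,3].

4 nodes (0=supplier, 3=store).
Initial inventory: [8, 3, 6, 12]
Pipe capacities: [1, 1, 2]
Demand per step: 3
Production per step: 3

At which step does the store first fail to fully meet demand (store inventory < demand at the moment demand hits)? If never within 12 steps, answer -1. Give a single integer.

Step 1: demand=3,sold=3 ship[2->3]=2 ship[1->2]=1 ship[0->1]=1 prod=3 -> [10 3 5 11]
Step 2: demand=3,sold=3 ship[2->3]=2 ship[1->2]=1 ship[0->1]=1 prod=3 -> [12 3 4 10]
Step 3: demand=3,sold=3 ship[2->3]=2 ship[1->2]=1 ship[0->1]=1 prod=3 -> [14 3 3 9]
Step 4: demand=3,sold=3 ship[2->3]=2 ship[1->2]=1 ship[0->1]=1 prod=3 -> [16 3 2 8]
Step 5: demand=3,sold=3 ship[2->3]=2 ship[1->2]=1 ship[0->1]=1 prod=3 -> [18 3 1 7]
Step 6: demand=3,sold=3 ship[2->3]=1 ship[1->2]=1 ship[0->1]=1 prod=3 -> [20 3 1 5]
Step 7: demand=3,sold=3 ship[2->3]=1 ship[1->2]=1 ship[0->1]=1 prod=3 -> [22 3 1 3]
Step 8: demand=3,sold=3 ship[2->3]=1 ship[1->2]=1 ship[0->1]=1 prod=3 -> [24 3 1 1]
Step 9: demand=3,sold=1 ship[2->3]=1 ship[1->2]=1 ship[0->1]=1 prod=3 -> [26 3 1 1]
Step 10: demand=3,sold=1 ship[2->3]=1 ship[1->2]=1 ship[0->1]=1 prod=3 -> [28 3 1 1]
Step 11: demand=3,sold=1 ship[2->3]=1 ship[1->2]=1 ship[0->1]=1 prod=3 -> [30 3 1 1]
Step 12: demand=3,sold=1 ship[2->3]=1 ship[1->2]=1 ship[0->1]=1 prod=3 -> [32 3 1 1]
First stockout at step 9

9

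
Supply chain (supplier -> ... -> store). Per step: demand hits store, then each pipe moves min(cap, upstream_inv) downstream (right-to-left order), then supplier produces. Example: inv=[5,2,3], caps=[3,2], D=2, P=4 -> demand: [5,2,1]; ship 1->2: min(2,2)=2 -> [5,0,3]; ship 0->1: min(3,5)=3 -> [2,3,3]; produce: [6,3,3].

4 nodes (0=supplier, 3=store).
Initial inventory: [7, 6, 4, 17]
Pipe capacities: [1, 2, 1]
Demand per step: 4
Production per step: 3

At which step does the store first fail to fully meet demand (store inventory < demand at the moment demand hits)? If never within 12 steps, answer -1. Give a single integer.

Step 1: demand=4,sold=4 ship[2->3]=1 ship[1->2]=2 ship[0->1]=1 prod=3 -> [9 5 5 14]
Step 2: demand=4,sold=4 ship[2->3]=1 ship[1->2]=2 ship[0->1]=1 prod=3 -> [11 4 6 11]
Step 3: demand=4,sold=4 ship[2->3]=1 ship[1->2]=2 ship[0->1]=1 prod=3 -> [13 3 7 8]
Step 4: demand=4,sold=4 ship[2->3]=1 ship[1->2]=2 ship[0->1]=1 prod=3 -> [15 2 8 5]
Step 5: demand=4,sold=4 ship[2->3]=1 ship[1->2]=2 ship[0->1]=1 prod=3 -> [17 1 9 2]
Step 6: demand=4,sold=2 ship[2->3]=1 ship[1->2]=1 ship[0->1]=1 prod=3 -> [19 1 9 1]
Step 7: demand=4,sold=1 ship[2->3]=1 ship[1->2]=1 ship[0->1]=1 prod=3 -> [21 1 9 1]
Step 8: demand=4,sold=1 ship[2->3]=1 ship[1->2]=1 ship[0->1]=1 prod=3 -> [23 1 9 1]
Step 9: demand=4,sold=1 ship[2->3]=1 ship[1->2]=1 ship[0->1]=1 prod=3 -> [25 1 9 1]
Step 10: demand=4,sold=1 ship[2->3]=1 ship[1->2]=1 ship[0->1]=1 prod=3 -> [27 1 9 1]
Step 11: demand=4,sold=1 ship[2->3]=1 ship[1->2]=1 ship[0->1]=1 prod=3 -> [29 1 9 1]
Step 12: demand=4,sold=1 ship[2->3]=1 ship[1->2]=1 ship[0->1]=1 prod=3 -> [31 1 9 1]
First stockout at step 6

6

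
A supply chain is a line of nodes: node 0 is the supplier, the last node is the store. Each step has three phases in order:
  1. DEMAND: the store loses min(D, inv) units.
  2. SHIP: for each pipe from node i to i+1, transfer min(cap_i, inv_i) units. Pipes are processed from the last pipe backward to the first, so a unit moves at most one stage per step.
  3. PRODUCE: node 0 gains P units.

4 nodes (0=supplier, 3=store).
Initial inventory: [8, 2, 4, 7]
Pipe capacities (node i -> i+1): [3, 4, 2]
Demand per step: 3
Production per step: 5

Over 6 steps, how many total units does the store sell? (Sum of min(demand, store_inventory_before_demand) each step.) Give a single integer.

Answer: 17

Derivation:
Step 1: sold=3 (running total=3) -> [10 3 4 6]
Step 2: sold=3 (running total=6) -> [12 3 5 5]
Step 3: sold=3 (running total=9) -> [14 3 6 4]
Step 4: sold=3 (running total=12) -> [16 3 7 3]
Step 5: sold=3 (running total=15) -> [18 3 8 2]
Step 6: sold=2 (running total=17) -> [20 3 9 2]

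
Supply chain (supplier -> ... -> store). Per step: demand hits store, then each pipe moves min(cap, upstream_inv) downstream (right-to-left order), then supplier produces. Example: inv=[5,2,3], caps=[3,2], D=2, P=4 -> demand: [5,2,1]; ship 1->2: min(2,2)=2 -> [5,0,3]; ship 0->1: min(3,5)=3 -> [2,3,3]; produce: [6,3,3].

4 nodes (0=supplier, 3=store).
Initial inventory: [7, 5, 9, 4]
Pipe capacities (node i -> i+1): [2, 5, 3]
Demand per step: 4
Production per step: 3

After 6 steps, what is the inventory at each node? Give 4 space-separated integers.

Step 1: demand=4,sold=4 ship[2->3]=3 ship[1->2]=5 ship[0->1]=2 prod=3 -> inv=[8 2 11 3]
Step 2: demand=4,sold=3 ship[2->3]=3 ship[1->2]=2 ship[0->1]=2 prod=3 -> inv=[9 2 10 3]
Step 3: demand=4,sold=3 ship[2->3]=3 ship[1->2]=2 ship[0->1]=2 prod=3 -> inv=[10 2 9 3]
Step 4: demand=4,sold=3 ship[2->3]=3 ship[1->2]=2 ship[0->1]=2 prod=3 -> inv=[11 2 8 3]
Step 5: demand=4,sold=3 ship[2->3]=3 ship[1->2]=2 ship[0->1]=2 prod=3 -> inv=[12 2 7 3]
Step 6: demand=4,sold=3 ship[2->3]=3 ship[1->2]=2 ship[0->1]=2 prod=3 -> inv=[13 2 6 3]

13 2 6 3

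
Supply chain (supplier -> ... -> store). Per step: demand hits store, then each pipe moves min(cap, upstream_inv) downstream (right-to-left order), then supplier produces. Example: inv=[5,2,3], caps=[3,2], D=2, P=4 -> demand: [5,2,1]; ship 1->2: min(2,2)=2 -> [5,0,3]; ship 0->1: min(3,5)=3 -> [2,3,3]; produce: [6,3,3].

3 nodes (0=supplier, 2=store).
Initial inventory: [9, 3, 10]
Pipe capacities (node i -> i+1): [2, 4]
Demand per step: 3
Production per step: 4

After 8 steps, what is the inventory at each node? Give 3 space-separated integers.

Step 1: demand=3,sold=3 ship[1->2]=3 ship[0->1]=2 prod=4 -> inv=[11 2 10]
Step 2: demand=3,sold=3 ship[1->2]=2 ship[0->1]=2 prod=4 -> inv=[13 2 9]
Step 3: demand=3,sold=3 ship[1->2]=2 ship[0->1]=2 prod=4 -> inv=[15 2 8]
Step 4: demand=3,sold=3 ship[1->2]=2 ship[0->1]=2 prod=4 -> inv=[17 2 7]
Step 5: demand=3,sold=3 ship[1->2]=2 ship[0->1]=2 prod=4 -> inv=[19 2 6]
Step 6: demand=3,sold=3 ship[1->2]=2 ship[0->1]=2 prod=4 -> inv=[21 2 5]
Step 7: demand=3,sold=3 ship[1->2]=2 ship[0->1]=2 prod=4 -> inv=[23 2 4]
Step 8: demand=3,sold=3 ship[1->2]=2 ship[0->1]=2 prod=4 -> inv=[25 2 3]

25 2 3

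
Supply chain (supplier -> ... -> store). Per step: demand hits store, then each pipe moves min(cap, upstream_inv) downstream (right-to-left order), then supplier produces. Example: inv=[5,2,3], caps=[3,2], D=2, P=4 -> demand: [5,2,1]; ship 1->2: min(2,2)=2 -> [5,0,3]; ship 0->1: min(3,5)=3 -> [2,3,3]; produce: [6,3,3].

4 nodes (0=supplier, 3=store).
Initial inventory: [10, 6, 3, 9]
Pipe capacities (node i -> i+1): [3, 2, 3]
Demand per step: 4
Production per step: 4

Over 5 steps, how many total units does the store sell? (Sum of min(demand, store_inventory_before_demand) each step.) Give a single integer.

Step 1: sold=4 (running total=4) -> [11 7 2 8]
Step 2: sold=4 (running total=8) -> [12 8 2 6]
Step 3: sold=4 (running total=12) -> [13 9 2 4]
Step 4: sold=4 (running total=16) -> [14 10 2 2]
Step 5: sold=2 (running total=18) -> [15 11 2 2]

Answer: 18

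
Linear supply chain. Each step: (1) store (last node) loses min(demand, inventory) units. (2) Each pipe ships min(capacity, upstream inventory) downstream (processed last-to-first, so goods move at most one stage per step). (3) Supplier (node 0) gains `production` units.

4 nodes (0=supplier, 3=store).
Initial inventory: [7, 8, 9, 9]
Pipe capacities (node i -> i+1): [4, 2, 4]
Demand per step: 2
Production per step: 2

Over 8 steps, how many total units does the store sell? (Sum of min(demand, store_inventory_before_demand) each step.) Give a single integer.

Step 1: sold=2 (running total=2) -> [5 10 7 11]
Step 2: sold=2 (running total=4) -> [3 12 5 13]
Step 3: sold=2 (running total=6) -> [2 13 3 15]
Step 4: sold=2 (running total=8) -> [2 13 2 16]
Step 5: sold=2 (running total=10) -> [2 13 2 16]
Step 6: sold=2 (running total=12) -> [2 13 2 16]
Step 7: sold=2 (running total=14) -> [2 13 2 16]
Step 8: sold=2 (running total=16) -> [2 13 2 16]

Answer: 16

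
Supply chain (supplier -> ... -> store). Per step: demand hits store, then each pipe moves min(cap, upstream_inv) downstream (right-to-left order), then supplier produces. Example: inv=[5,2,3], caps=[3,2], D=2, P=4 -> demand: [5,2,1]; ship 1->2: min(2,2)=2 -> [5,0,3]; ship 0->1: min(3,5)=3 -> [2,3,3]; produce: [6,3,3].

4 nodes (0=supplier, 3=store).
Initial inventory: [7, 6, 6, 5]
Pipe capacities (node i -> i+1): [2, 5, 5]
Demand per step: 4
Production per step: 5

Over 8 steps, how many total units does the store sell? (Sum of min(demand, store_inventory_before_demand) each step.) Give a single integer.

Answer: 27

Derivation:
Step 1: sold=4 (running total=4) -> [10 3 6 6]
Step 2: sold=4 (running total=8) -> [13 2 4 7]
Step 3: sold=4 (running total=12) -> [16 2 2 7]
Step 4: sold=4 (running total=16) -> [19 2 2 5]
Step 5: sold=4 (running total=20) -> [22 2 2 3]
Step 6: sold=3 (running total=23) -> [25 2 2 2]
Step 7: sold=2 (running total=25) -> [28 2 2 2]
Step 8: sold=2 (running total=27) -> [31 2 2 2]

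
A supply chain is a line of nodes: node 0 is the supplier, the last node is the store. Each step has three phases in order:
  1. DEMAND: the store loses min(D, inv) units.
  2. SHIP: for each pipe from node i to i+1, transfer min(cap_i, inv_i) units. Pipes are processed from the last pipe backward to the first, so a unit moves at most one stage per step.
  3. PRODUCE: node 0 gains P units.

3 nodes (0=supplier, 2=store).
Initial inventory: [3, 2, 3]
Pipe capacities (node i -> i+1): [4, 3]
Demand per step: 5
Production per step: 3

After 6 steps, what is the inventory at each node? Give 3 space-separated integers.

Step 1: demand=5,sold=3 ship[1->2]=2 ship[0->1]=3 prod=3 -> inv=[3 3 2]
Step 2: demand=5,sold=2 ship[1->2]=3 ship[0->1]=3 prod=3 -> inv=[3 3 3]
Step 3: demand=5,sold=3 ship[1->2]=3 ship[0->1]=3 prod=3 -> inv=[3 3 3]
Step 4: demand=5,sold=3 ship[1->2]=3 ship[0->1]=3 prod=3 -> inv=[3 3 3]
Step 5: demand=5,sold=3 ship[1->2]=3 ship[0->1]=3 prod=3 -> inv=[3 3 3]
Step 6: demand=5,sold=3 ship[1->2]=3 ship[0->1]=3 prod=3 -> inv=[3 3 3]

3 3 3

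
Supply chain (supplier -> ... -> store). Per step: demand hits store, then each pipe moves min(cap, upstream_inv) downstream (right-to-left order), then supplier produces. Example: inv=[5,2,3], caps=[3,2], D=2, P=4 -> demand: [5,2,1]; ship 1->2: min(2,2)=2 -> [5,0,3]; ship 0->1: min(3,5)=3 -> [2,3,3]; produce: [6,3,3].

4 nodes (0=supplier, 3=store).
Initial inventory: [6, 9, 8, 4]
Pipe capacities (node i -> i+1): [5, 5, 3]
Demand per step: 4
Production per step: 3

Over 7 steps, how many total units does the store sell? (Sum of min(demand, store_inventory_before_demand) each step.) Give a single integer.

Answer: 22

Derivation:
Step 1: sold=4 (running total=4) -> [4 9 10 3]
Step 2: sold=3 (running total=7) -> [3 8 12 3]
Step 3: sold=3 (running total=10) -> [3 6 14 3]
Step 4: sold=3 (running total=13) -> [3 4 16 3]
Step 5: sold=3 (running total=16) -> [3 3 17 3]
Step 6: sold=3 (running total=19) -> [3 3 17 3]
Step 7: sold=3 (running total=22) -> [3 3 17 3]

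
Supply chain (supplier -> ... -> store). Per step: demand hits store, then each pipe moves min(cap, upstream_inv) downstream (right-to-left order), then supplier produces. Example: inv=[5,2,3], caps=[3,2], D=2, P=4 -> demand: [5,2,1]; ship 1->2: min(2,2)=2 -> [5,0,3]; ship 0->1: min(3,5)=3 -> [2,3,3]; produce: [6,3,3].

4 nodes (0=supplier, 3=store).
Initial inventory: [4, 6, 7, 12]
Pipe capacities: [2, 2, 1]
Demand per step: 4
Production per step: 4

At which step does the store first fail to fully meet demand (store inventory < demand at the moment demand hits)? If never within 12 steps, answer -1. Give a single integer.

Step 1: demand=4,sold=4 ship[2->3]=1 ship[1->2]=2 ship[0->1]=2 prod=4 -> [6 6 8 9]
Step 2: demand=4,sold=4 ship[2->3]=1 ship[1->2]=2 ship[0->1]=2 prod=4 -> [8 6 9 6]
Step 3: demand=4,sold=4 ship[2->3]=1 ship[1->2]=2 ship[0->1]=2 prod=4 -> [10 6 10 3]
Step 4: demand=4,sold=3 ship[2->3]=1 ship[1->2]=2 ship[0->1]=2 prod=4 -> [12 6 11 1]
Step 5: demand=4,sold=1 ship[2->3]=1 ship[1->2]=2 ship[0->1]=2 prod=4 -> [14 6 12 1]
Step 6: demand=4,sold=1 ship[2->3]=1 ship[1->2]=2 ship[0->1]=2 prod=4 -> [16 6 13 1]
Step 7: demand=4,sold=1 ship[2->3]=1 ship[1->2]=2 ship[0->1]=2 prod=4 -> [18 6 14 1]
Step 8: demand=4,sold=1 ship[2->3]=1 ship[1->2]=2 ship[0->1]=2 prod=4 -> [20 6 15 1]
Step 9: demand=4,sold=1 ship[2->3]=1 ship[1->2]=2 ship[0->1]=2 prod=4 -> [22 6 16 1]
Step 10: demand=4,sold=1 ship[2->3]=1 ship[1->2]=2 ship[0->1]=2 prod=4 -> [24 6 17 1]
Step 11: demand=4,sold=1 ship[2->3]=1 ship[1->2]=2 ship[0->1]=2 prod=4 -> [26 6 18 1]
Step 12: demand=4,sold=1 ship[2->3]=1 ship[1->2]=2 ship[0->1]=2 prod=4 -> [28 6 19 1]
First stockout at step 4

4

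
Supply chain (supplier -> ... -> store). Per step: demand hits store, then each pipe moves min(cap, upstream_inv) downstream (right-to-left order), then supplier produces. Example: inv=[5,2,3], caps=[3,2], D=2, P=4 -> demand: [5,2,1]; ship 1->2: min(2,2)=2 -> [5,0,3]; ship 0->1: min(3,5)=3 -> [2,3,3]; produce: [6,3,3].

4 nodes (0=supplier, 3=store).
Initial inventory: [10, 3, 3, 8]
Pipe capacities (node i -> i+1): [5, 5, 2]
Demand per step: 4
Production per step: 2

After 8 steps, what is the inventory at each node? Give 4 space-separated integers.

Step 1: demand=4,sold=4 ship[2->3]=2 ship[1->2]=3 ship[0->1]=5 prod=2 -> inv=[7 5 4 6]
Step 2: demand=4,sold=4 ship[2->3]=2 ship[1->2]=5 ship[0->1]=5 prod=2 -> inv=[4 5 7 4]
Step 3: demand=4,sold=4 ship[2->3]=2 ship[1->2]=5 ship[0->1]=4 prod=2 -> inv=[2 4 10 2]
Step 4: demand=4,sold=2 ship[2->3]=2 ship[1->2]=4 ship[0->1]=2 prod=2 -> inv=[2 2 12 2]
Step 5: demand=4,sold=2 ship[2->3]=2 ship[1->2]=2 ship[0->1]=2 prod=2 -> inv=[2 2 12 2]
Step 6: demand=4,sold=2 ship[2->3]=2 ship[1->2]=2 ship[0->1]=2 prod=2 -> inv=[2 2 12 2]
Step 7: demand=4,sold=2 ship[2->3]=2 ship[1->2]=2 ship[0->1]=2 prod=2 -> inv=[2 2 12 2]
Step 8: demand=4,sold=2 ship[2->3]=2 ship[1->2]=2 ship[0->1]=2 prod=2 -> inv=[2 2 12 2]

2 2 12 2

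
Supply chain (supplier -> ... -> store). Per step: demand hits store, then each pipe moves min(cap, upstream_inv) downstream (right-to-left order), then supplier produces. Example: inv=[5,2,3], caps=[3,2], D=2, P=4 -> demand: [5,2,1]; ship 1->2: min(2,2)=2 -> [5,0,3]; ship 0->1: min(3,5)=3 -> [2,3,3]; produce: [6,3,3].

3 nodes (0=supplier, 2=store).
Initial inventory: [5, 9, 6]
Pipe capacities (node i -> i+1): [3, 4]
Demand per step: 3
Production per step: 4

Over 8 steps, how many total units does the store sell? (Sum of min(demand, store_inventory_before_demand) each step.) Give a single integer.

Answer: 24

Derivation:
Step 1: sold=3 (running total=3) -> [6 8 7]
Step 2: sold=3 (running total=6) -> [7 7 8]
Step 3: sold=3 (running total=9) -> [8 6 9]
Step 4: sold=3 (running total=12) -> [9 5 10]
Step 5: sold=3 (running total=15) -> [10 4 11]
Step 6: sold=3 (running total=18) -> [11 3 12]
Step 7: sold=3 (running total=21) -> [12 3 12]
Step 8: sold=3 (running total=24) -> [13 3 12]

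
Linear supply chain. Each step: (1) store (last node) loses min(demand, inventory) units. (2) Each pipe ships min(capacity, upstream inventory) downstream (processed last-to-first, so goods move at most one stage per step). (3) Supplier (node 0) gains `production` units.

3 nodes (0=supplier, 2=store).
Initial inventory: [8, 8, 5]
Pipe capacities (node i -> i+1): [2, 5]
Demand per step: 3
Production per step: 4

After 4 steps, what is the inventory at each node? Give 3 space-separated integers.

Step 1: demand=3,sold=3 ship[1->2]=5 ship[0->1]=2 prod=4 -> inv=[10 5 7]
Step 2: demand=3,sold=3 ship[1->2]=5 ship[0->1]=2 prod=4 -> inv=[12 2 9]
Step 3: demand=3,sold=3 ship[1->2]=2 ship[0->1]=2 prod=4 -> inv=[14 2 8]
Step 4: demand=3,sold=3 ship[1->2]=2 ship[0->1]=2 prod=4 -> inv=[16 2 7]

16 2 7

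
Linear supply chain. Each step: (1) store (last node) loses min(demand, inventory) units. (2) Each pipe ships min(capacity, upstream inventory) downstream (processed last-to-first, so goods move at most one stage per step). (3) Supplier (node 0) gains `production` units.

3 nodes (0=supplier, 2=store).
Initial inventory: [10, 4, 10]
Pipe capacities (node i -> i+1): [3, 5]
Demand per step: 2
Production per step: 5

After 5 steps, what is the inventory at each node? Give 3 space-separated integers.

Step 1: demand=2,sold=2 ship[1->2]=4 ship[0->1]=3 prod=5 -> inv=[12 3 12]
Step 2: demand=2,sold=2 ship[1->2]=3 ship[0->1]=3 prod=5 -> inv=[14 3 13]
Step 3: demand=2,sold=2 ship[1->2]=3 ship[0->1]=3 prod=5 -> inv=[16 3 14]
Step 4: demand=2,sold=2 ship[1->2]=3 ship[0->1]=3 prod=5 -> inv=[18 3 15]
Step 5: demand=2,sold=2 ship[1->2]=3 ship[0->1]=3 prod=5 -> inv=[20 3 16]

20 3 16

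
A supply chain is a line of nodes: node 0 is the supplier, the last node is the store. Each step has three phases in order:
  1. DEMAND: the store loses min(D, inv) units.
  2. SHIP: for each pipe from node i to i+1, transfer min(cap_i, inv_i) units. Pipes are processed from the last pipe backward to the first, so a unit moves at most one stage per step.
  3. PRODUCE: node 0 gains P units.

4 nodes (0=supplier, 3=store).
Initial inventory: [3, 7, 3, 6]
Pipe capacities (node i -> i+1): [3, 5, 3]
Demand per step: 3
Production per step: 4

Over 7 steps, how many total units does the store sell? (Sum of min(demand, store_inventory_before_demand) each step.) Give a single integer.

Step 1: sold=3 (running total=3) -> [4 5 5 6]
Step 2: sold=3 (running total=6) -> [5 3 7 6]
Step 3: sold=3 (running total=9) -> [6 3 7 6]
Step 4: sold=3 (running total=12) -> [7 3 7 6]
Step 5: sold=3 (running total=15) -> [8 3 7 6]
Step 6: sold=3 (running total=18) -> [9 3 7 6]
Step 7: sold=3 (running total=21) -> [10 3 7 6]

Answer: 21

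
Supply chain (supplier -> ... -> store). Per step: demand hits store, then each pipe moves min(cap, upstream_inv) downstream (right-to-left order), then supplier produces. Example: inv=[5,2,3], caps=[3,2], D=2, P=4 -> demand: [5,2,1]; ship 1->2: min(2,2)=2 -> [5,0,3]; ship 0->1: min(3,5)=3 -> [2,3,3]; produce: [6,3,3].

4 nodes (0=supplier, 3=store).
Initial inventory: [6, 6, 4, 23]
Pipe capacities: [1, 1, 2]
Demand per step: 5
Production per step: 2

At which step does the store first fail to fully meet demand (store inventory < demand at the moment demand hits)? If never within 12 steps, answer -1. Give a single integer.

Step 1: demand=5,sold=5 ship[2->3]=2 ship[1->2]=1 ship[0->1]=1 prod=2 -> [7 6 3 20]
Step 2: demand=5,sold=5 ship[2->3]=2 ship[1->2]=1 ship[0->1]=1 prod=2 -> [8 6 2 17]
Step 3: demand=5,sold=5 ship[2->3]=2 ship[1->2]=1 ship[0->1]=1 prod=2 -> [9 6 1 14]
Step 4: demand=5,sold=5 ship[2->3]=1 ship[1->2]=1 ship[0->1]=1 prod=2 -> [10 6 1 10]
Step 5: demand=5,sold=5 ship[2->3]=1 ship[1->2]=1 ship[0->1]=1 prod=2 -> [11 6 1 6]
Step 6: demand=5,sold=5 ship[2->3]=1 ship[1->2]=1 ship[0->1]=1 prod=2 -> [12 6 1 2]
Step 7: demand=5,sold=2 ship[2->3]=1 ship[1->2]=1 ship[0->1]=1 prod=2 -> [13 6 1 1]
Step 8: demand=5,sold=1 ship[2->3]=1 ship[1->2]=1 ship[0->1]=1 prod=2 -> [14 6 1 1]
Step 9: demand=5,sold=1 ship[2->3]=1 ship[1->2]=1 ship[0->1]=1 prod=2 -> [15 6 1 1]
Step 10: demand=5,sold=1 ship[2->3]=1 ship[1->2]=1 ship[0->1]=1 prod=2 -> [16 6 1 1]
Step 11: demand=5,sold=1 ship[2->3]=1 ship[1->2]=1 ship[0->1]=1 prod=2 -> [17 6 1 1]
Step 12: demand=5,sold=1 ship[2->3]=1 ship[1->2]=1 ship[0->1]=1 prod=2 -> [18 6 1 1]
First stockout at step 7

7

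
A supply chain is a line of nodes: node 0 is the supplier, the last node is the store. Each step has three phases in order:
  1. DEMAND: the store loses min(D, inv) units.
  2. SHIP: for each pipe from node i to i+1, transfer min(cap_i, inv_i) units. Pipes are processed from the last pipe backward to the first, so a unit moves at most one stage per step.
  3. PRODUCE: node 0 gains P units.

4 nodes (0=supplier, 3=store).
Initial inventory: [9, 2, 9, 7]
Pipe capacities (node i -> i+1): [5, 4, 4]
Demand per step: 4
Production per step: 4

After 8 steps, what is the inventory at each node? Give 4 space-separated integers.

Step 1: demand=4,sold=4 ship[2->3]=4 ship[1->2]=2 ship[0->1]=5 prod=4 -> inv=[8 5 7 7]
Step 2: demand=4,sold=4 ship[2->3]=4 ship[1->2]=4 ship[0->1]=5 prod=4 -> inv=[7 6 7 7]
Step 3: demand=4,sold=4 ship[2->3]=4 ship[1->2]=4 ship[0->1]=5 prod=4 -> inv=[6 7 7 7]
Step 4: demand=4,sold=4 ship[2->3]=4 ship[1->2]=4 ship[0->1]=5 prod=4 -> inv=[5 8 7 7]
Step 5: demand=4,sold=4 ship[2->3]=4 ship[1->2]=4 ship[0->1]=5 prod=4 -> inv=[4 9 7 7]
Step 6: demand=4,sold=4 ship[2->3]=4 ship[1->2]=4 ship[0->1]=4 prod=4 -> inv=[4 9 7 7]
Step 7: demand=4,sold=4 ship[2->3]=4 ship[1->2]=4 ship[0->1]=4 prod=4 -> inv=[4 9 7 7]
Step 8: demand=4,sold=4 ship[2->3]=4 ship[1->2]=4 ship[0->1]=4 prod=4 -> inv=[4 9 7 7]

4 9 7 7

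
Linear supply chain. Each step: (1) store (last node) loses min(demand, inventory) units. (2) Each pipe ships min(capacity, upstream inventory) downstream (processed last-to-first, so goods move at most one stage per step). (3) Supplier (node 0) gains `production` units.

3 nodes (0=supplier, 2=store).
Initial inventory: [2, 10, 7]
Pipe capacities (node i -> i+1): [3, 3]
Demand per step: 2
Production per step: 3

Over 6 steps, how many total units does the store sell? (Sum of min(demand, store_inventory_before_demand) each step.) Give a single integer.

Answer: 12

Derivation:
Step 1: sold=2 (running total=2) -> [3 9 8]
Step 2: sold=2 (running total=4) -> [3 9 9]
Step 3: sold=2 (running total=6) -> [3 9 10]
Step 4: sold=2 (running total=8) -> [3 9 11]
Step 5: sold=2 (running total=10) -> [3 9 12]
Step 6: sold=2 (running total=12) -> [3 9 13]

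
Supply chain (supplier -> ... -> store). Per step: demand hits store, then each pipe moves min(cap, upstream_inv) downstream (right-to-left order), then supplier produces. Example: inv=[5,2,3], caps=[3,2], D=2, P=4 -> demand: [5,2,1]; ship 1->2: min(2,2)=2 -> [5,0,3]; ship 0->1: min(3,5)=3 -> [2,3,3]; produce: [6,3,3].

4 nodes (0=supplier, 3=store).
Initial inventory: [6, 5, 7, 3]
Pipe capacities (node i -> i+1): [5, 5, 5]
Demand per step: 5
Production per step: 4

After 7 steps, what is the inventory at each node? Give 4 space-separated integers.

Step 1: demand=5,sold=3 ship[2->3]=5 ship[1->2]=5 ship[0->1]=5 prod=4 -> inv=[5 5 7 5]
Step 2: demand=5,sold=5 ship[2->3]=5 ship[1->2]=5 ship[0->1]=5 prod=4 -> inv=[4 5 7 5]
Step 3: demand=5,sold=5 ship[2->3]=5 ship[1->2]=5 ship[0->1]=4 prod=4 -> inv=[4 4 7 5]
Step 4: demand=5,sold=5 ship[2->3]=5 ship[1->2]=4 ship[0->1]=4 prod=4 -> inv=[4 4 6 5]
Step 5: demand=5,sold=5 ship[2->3]=5 ship[1->2]=4 ship[0->1]=4 prod=4 -> inv=[4 4 5 5]
Step 6: demand=5,sold=5 ship[2->3]=5 ship[1->2]=4 ship[0->1]=4 prod=4 -> inv=[4 4 4 5]
Step 7: demand=5,sold=5 ship[2->3]=4 ship[1->2]=4 ship[0->1]=4 prod=4 -> inv=[4 4 4 4]

4 4 4 4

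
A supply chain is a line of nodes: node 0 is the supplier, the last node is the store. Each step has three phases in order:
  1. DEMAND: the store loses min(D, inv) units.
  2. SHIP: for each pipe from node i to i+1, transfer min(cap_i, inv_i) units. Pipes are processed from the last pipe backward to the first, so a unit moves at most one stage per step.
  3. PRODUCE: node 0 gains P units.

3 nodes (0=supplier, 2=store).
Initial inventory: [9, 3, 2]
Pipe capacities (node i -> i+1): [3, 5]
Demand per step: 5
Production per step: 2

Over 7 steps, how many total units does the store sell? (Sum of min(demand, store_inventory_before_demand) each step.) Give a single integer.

Answer: 20

Derivation:
Step 1: sold=2 (running total=2) -> [8 3 3]
Step 2: sold=3 (running total=5) -> [7 3 3]
Step 3: sold=3 (running total=8) -> [6 3 3]
Step 4: sold=3 (running total=11) -> [5 3 3]
Step 5: sold=3 (running total=14) -> [4 3 3]
Step 6: sold=3 (running total=17) -> [3 3 3]
Step 7: sold=3 (running total=20) -> [2 3 3]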